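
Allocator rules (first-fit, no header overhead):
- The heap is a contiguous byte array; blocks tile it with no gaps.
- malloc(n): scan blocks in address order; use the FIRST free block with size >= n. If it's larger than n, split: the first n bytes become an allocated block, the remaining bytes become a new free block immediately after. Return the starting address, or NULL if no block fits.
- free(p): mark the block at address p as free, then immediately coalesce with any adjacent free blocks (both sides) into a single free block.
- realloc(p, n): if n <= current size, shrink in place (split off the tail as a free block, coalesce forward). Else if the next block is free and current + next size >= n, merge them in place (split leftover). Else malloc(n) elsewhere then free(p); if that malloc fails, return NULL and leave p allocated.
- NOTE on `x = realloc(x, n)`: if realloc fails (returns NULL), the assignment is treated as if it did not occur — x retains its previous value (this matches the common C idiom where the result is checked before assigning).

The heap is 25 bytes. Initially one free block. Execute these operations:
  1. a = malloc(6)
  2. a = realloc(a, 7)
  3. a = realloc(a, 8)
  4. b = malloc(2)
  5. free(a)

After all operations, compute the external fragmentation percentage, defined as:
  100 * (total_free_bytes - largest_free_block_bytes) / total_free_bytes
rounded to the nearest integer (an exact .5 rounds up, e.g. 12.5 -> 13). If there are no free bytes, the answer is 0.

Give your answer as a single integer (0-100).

Answer: 35

Derivation:
Op 1: a = malloc(6) -> a = 0; heap: [0-5 ALLOC][6-24 FREE]
Op 2: a = realloc(a, 7) -> a = 0; heap: [0-6 ALLOC][7-24 FREE]
Op 3: a = realloc(a, 8) -> a = 0; heap: [0-7 ALLOC][8-24 FREE]
Op 4: b = malloc(2) -> b = 8; heap: [0-7 ALLOC][8-9 ALLOC][10-24 FREE]
Op 5: free(a) -> (freed a); heap: [0-7 FREE][8-9 ALLOC][10-24 FREE]
Free blocks: [8 15] total_free=23 largest=15 -> 100*(23-15)/23 = 800/23 ≈ 34.783 -> rounds to 35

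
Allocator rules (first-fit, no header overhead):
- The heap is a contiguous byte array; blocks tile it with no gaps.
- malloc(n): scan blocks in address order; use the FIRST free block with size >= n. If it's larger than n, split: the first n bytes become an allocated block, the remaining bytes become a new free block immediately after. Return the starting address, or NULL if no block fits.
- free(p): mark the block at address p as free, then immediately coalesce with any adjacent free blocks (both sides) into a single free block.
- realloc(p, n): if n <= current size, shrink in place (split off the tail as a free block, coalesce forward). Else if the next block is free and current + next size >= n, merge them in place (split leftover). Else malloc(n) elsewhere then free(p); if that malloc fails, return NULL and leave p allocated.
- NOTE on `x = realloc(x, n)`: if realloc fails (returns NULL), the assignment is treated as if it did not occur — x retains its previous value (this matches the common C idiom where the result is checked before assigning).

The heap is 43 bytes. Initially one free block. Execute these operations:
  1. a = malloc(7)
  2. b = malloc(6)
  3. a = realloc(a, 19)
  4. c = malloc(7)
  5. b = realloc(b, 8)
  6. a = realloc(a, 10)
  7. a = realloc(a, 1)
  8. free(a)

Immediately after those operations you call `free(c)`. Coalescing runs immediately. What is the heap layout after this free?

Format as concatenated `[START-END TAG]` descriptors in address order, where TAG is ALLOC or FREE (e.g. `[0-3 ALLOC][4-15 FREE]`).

Op 1: a = malloc(7) -> a = 0; heap: [0-6 ALLOC][7-42 FREE]
Op 2: b = malloc(6) -> b = 7; heap: [0-6 ALLOC][7-12 ALLOC][13-42 FREE]
Op 3: a = realloc(a, 19) -> a = 13; heap: [0-6 FREE][7-12 ALLOC][13-31 ALLOC][32-42 FREE]
Op 4: c = malloc(7) -> c = 0; heap: [0-6 ALLOC][7-12 ALLOC][13-31 ALLOC][32-42 FREE]
Op 5: b = realloc(b, 8) -> b = 32; heap: [0-6 ALLOC][7-12 FREE][13-31 ALLOC][32-39 ALLOC][40-42 FREE]
Op 6: a = realloc(a, 10) -> a = 13; heap: [0-6 ALLOC][7-12 FREE][13-22 ALLOC][23-31 FREE][32-39 ALLOC][40-42 FREE]
Op 7: a = realloc(a, 1) -> a = 13; heap: [0-6 ALLOC][7-12 FREE][13-13 ALLOC][14-31 FREE][32-39 ALLOC][40-42 FREE]
Op 8: free(a) -> (freed a); heap: [0-6 ALLOC][7-31 FREE][32-39 ALLOC][40-42 FREE]
free(c): c = 0 -> block [0-6 ALLOC]; mark free, coalesce with adjacent free neighbors -> [0-31 FREE][32-39 ALLOC][40-42 FREE]

Answer: [0-31 FREE][32-39 ALLOC][40-42 FREE]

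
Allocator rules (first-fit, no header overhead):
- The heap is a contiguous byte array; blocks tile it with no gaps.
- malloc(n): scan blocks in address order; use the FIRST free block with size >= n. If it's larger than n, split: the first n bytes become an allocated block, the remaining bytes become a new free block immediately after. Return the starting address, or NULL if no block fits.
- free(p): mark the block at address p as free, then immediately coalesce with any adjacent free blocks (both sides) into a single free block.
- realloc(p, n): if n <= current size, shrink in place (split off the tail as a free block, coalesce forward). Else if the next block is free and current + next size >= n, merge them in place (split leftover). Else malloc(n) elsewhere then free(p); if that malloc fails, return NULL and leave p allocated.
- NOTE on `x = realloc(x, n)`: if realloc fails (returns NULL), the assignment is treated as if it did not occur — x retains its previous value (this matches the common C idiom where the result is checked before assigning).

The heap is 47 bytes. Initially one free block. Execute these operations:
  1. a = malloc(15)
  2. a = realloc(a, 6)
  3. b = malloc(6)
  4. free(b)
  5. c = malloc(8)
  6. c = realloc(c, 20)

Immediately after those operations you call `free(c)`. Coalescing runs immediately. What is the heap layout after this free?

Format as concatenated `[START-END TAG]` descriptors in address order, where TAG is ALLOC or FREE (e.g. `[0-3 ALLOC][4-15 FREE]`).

Op 1: a = malloc(15) -> a = 0; heap: [0-14 ALLOC][15-46 FREE]
Op 2: a = realloc(a, 6) -> a = 0; heap: [0-5 ALLOC][6-46 FREE]
Op 3: b = malloc(6) -> b = 6; heap: [0-5 ALLOC][6-11 ALLOC][12-46 FREE]
Op 4: free(b) -> (freed b); heap: [0-5 ALLOC][6-46 FREE]
Op 5: c = malloc(8) -> c = 6; heap: [0-5 ALLOC][6-13 ALLOC][14-46 FREE]
Op 6: c = realloc(c, 20) -> c = 6; heap: [0-5 ALLOC][6-25 ALLOC][26-46 FREE]
free(c): c = 6 -> block [6-25 ALLOC]; mark free, coalesce with adjacent free neighbors -> [0-5 ALLOC][6-46 FREE]

Answer: [0-5 ALLOC][6-46 FREE]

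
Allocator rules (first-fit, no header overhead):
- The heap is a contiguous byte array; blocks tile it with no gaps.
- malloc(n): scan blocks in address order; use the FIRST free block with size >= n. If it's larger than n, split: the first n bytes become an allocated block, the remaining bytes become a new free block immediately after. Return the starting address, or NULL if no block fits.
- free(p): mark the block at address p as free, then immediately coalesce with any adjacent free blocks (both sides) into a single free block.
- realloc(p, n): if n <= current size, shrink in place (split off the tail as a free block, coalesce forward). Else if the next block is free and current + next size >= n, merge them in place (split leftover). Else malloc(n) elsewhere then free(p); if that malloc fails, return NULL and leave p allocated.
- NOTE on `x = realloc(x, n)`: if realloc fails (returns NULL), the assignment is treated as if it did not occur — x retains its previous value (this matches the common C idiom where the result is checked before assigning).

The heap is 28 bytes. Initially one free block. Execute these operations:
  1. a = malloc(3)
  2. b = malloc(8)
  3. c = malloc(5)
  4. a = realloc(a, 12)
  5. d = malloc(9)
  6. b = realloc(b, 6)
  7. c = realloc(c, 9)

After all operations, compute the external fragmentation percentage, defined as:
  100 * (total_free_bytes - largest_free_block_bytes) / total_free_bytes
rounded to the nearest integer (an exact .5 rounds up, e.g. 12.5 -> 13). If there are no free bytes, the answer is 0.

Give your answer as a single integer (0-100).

Op 1: a = malloc(3) -> a = 0; heap: [0-2 ALLOC][3-27 FREE]
Op 2: b = malloc(8) -> b = 3; heap: [0-2 ALLOC][3-10 ALLOC][11-27 FREE]
Op 3: c = malloc(5) -> c = 11; heap: [0-2 ALLOC][3-10 ALLOC][11-15 ALLOC][16-27 FREE]
Op 4: a = realloc(a, 12) -> a = 16; heap: [0-2 FREE][3-10 ALLOC][11-15 ALLOC][16-27 ALLOC]
Op 5: d = malloc(9) -> d = NULL; heap: [0-2 FREE][3-10 ALLOC][11-15 ALLOC][16-27 ALLOC]
Op 6: b = realloc(b, 6) -> b = 3; heap: [0-2 FREE][3-8 ALLOC][9-10 FREE][11-15 ALLOC][16-27 ALLOC]
Op 7: c = realloc(c, 9) -> NULL (c unchanged); heap: [0-2 FREE][3-8 ALLOC][9-10 FREE][11-15 ALLOC][16-27 ALLOC]
Free blocks: [3 2] total_free=5 largest=3 -> 100*(5-3)/5 = 200/5 = 40

Answer: 40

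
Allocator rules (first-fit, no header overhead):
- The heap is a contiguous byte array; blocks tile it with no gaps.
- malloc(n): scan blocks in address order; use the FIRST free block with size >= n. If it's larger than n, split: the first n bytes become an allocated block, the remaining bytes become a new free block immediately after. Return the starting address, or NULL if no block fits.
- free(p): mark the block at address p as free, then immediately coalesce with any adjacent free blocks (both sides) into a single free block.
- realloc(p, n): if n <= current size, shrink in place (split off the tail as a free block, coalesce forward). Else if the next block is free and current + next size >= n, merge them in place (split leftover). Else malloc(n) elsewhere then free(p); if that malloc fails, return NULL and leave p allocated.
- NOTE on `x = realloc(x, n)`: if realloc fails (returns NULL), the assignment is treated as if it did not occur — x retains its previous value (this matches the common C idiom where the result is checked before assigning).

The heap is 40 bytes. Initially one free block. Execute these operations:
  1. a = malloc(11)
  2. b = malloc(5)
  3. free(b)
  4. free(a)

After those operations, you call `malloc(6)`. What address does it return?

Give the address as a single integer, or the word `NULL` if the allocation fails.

Op 1: a = malloc(11) -> a = 0; heap: [0-10 ALLOC][11-39 FREE]
Op 2: b = malloc(5) -> b = 11; heap: [0-10 ALLOC][11-15 ALLOC][16-39 FREE]
Op 3: free(b) -> (freed b); heap: [0-10 ALLOC][11-39 FREE]
Op 4: free(a) -> (freed a); heap: [0-39 FREE]
malloc(6): first-fit scan over [0-39 FREE] -> 0

Answer: 0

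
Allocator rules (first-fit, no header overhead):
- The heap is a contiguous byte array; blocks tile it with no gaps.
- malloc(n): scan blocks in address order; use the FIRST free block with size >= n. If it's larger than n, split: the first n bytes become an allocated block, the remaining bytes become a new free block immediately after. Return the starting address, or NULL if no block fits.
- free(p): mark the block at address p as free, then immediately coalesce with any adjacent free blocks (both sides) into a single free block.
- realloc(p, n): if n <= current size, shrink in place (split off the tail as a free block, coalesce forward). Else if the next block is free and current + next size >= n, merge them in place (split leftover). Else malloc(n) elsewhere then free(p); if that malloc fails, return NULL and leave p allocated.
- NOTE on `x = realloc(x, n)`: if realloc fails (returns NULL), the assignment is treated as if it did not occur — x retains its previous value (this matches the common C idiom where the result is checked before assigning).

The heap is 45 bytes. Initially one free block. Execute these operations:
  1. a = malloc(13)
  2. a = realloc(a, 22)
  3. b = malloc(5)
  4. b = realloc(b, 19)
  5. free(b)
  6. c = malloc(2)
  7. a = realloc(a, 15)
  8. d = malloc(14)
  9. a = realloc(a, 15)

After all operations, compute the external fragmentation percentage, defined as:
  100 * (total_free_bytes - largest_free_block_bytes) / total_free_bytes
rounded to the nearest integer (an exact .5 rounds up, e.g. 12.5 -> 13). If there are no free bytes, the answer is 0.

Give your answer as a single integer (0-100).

Answer: 50

Derivation:
Op 1: a = malloc(13) -> a = 0; heap: [0-12 ALLOC][13-44 FREE]
Op 2: a = realloc(a, 22) -> a = 0; heap: [0-21 ALLOC][22-44 FREE]
Op 3: b = malloc(5) -> b = 22; heap: [0-21 ALLOC][22-26 ALLOC][27-44 FREE]
Op 4: b = realloc(b, 19) -> b = 22; heap: [0-21 ALLOC][22-40 ALLOC][41-44 FREE]
Op 5: free(b) -> (freed b); heap: [0-21 ALLOC][22-44 FREE]
Op 6: c = malloc(2) -> c = 22; heap: [0-21 ALLOC][22-23 ALLOC][24-44 FREE]
Op 7: a = realloc(a, 15) -> a = 0; heap: [0-14 ALLOC][15-21 FREE][22-23 ALLOC][24-44 FREE]
Op 8: d = malloc(14) -> d = 24; heap: [0-14 ALLOC][15-21 FREE][22-23 ALLOC][24-37 ALLOC][38-44 FREE]
Op 9: a = realloc(a, 15) -> a = 0; heap: [0-14 ALLOC][15-21 FREE][22-23 ALLOC][24-37 ALLOC][38-44 FREE]
Free blocks: [7 7] total_free=14 largest=7 -> 100*(14-7)/14 = 700/14 = 50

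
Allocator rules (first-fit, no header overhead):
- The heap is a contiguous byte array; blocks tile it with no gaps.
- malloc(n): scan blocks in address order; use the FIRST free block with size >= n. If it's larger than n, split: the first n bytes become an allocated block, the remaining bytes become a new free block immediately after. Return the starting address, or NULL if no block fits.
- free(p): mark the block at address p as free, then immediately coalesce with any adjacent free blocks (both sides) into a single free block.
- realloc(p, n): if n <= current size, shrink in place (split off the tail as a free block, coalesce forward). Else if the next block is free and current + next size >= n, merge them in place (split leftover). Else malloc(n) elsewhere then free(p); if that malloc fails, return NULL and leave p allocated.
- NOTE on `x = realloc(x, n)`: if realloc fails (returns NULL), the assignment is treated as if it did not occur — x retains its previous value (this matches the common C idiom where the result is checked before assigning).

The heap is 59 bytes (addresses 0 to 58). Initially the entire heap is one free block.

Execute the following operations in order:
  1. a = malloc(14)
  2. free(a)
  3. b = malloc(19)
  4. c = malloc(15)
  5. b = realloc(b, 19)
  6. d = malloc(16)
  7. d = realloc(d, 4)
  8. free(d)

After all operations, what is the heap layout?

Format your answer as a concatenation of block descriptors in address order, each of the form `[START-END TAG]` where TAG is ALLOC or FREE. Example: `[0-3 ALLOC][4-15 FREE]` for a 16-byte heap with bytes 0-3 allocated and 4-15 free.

Answer: [0-18 ALLOC][19-33 ALLOC][34-58 FREE]

Derivation:
Op 1: a = malloc(14) -> a = 0; heap: [0-13 ALLOC][14-58 FREE]
Op 2: free(a) -> (freed a); heap: [0-58 FREE]
Op 3: b = malloc(19) -> b = 0; heap: [0-18 ALLOC][19-58 FREE]
Op 4: c = malloc(15) -> c = 19; heap: [0-18 ALLOC][19-33 ALLOC][34-58 FREE]
Op 5: b = realloc(b, 19) -> b = 0; heap: [0-18 ALLOC][19-33 ALLOC][34-58 FREE]
Op 6: d = malloc(16) -> d = 34; heap: [0-18 ALLOC][19-33 ALLOC][34-49 ALLOC][50-58 FREE]
Op 7: d = realloc(d, 4) -> d = 34; heap: [0-18 ALLOC][19-33 ALLOC][34-37 ALLOC][38-58 FREE]
Op 8: free(d) -> (freed d); heap: [0-18 ALLOC][19-33 ALLOC][34-58 FREE]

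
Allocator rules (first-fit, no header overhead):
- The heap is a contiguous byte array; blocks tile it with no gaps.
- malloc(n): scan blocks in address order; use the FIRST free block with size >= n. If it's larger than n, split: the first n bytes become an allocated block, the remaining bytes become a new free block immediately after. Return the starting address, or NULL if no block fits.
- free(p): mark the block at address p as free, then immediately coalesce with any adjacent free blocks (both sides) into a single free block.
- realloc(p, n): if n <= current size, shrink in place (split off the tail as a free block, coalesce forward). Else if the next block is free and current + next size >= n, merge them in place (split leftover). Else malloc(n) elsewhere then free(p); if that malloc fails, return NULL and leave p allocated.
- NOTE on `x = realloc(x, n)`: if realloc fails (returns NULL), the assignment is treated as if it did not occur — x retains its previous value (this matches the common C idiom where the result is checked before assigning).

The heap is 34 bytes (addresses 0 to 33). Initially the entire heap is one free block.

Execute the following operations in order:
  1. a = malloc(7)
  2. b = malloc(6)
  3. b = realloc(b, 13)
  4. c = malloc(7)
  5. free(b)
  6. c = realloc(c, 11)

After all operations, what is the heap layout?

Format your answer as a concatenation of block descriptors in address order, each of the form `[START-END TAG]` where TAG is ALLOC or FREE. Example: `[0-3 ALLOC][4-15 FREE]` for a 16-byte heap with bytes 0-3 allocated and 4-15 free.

Op 1: a = malloc(7) -> a = 0; heap: [0-6 ALLOC][7-33 FREE]
Op 2: b = malloc(6) -> b = 7; heap: [0-6 ALLOC][7-12 ALLOC][13-33 FREE]
Op 3: b = realloc(b, 13) -> b = 7; heap: [0-6 ALLOC][7-19 ALLOC][20-33 FREE]
Op 4: c = malloc(7) -> c = 20; heap: [0-6 ALLOC][7-19 ALLOC][20-26 ALLOC][27-33 FREE]
Op 5: free(b) -> (freed b); heap: [0-6 ALLOC][7-19 FREE][20-26 ALLOC][27-33 FREE]
Op 6: c = realloc(c, 11) -> c = 20; heap: [0-6 ALLOC][7-19 FREE][20-30 ALLOC][31-33 FREE]

Answer: [0-6 ALLOC][7-19 FREE][20-30 ALLOC][31-33 FREE]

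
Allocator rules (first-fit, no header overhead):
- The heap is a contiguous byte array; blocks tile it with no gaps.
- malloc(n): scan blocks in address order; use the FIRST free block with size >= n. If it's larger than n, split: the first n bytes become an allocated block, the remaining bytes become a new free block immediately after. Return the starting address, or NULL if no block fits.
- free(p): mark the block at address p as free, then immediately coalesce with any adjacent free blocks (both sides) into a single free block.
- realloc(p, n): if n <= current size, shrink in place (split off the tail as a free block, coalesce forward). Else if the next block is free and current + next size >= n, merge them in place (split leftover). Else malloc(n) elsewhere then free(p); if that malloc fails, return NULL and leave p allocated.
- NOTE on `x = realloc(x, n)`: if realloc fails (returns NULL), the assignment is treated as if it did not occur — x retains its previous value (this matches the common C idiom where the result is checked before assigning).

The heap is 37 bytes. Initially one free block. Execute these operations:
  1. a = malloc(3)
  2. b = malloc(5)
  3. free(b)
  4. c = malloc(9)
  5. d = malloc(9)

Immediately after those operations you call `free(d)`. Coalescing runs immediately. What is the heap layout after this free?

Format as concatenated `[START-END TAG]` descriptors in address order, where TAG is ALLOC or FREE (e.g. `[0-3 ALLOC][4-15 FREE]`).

Op 1: a = malloc(3) -> a = 0; heap: [0-2 ALLOC][3-36 FREE]
Op 2: b = malloc(5) -> b = 3; heap: [0-2 ALLOC][3-7 ALLOC][8-36 FREE]
Op 3: free(b) -> (freed b); heap: [0-2 ALLOC][3-36 FREE]
Op 4: c = malloc(9) -> c = 3; heap: [0-2 ALLOC][3-11 ALLOC][12-36 FREE]
Op 5: d = malloc(9) -> d = 12; heap: [0-2 ALLOC][3-11 ALLOC][12-20 ALLOC][21-36 FREE]
free(d): d = 12 -> block [12-20 ALLOC]; mark free, coalesce with adjacent free neighbors -> [0-2 ALLOC][3-11 ALLOC][12-36 FREE]

Answer: [0-2 ALLOC][3-11 ALLOC][12-36 FREE]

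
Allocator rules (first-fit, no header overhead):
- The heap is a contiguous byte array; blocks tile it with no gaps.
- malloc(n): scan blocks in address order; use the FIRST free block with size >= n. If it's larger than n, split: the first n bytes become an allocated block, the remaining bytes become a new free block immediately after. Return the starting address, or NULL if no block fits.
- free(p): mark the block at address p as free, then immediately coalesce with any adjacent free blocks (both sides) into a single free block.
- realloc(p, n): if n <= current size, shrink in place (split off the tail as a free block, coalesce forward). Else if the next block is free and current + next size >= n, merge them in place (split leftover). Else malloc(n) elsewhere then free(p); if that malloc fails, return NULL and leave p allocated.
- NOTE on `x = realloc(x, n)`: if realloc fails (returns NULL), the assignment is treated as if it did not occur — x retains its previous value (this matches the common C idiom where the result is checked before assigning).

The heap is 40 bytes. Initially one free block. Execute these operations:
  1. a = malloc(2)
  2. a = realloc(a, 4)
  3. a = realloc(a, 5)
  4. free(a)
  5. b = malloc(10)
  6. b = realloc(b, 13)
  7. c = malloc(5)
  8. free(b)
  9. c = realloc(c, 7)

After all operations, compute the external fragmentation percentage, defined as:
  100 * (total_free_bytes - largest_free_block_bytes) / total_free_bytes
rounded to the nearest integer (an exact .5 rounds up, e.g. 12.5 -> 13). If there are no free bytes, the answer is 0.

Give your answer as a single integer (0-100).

Answer: 39

Derivation:
Op 1: a = malloc(2) -> a = 0; heap: [0-1 ALLOC][2-39 FREE]
Op 2: a = realloc(a, 4) -> a = 0; heap: [0-3 ALLOC][4-39 FREE]
Op 3: a = realloc(a, 5) -> a = 0; heap: [0-4 ALLOC][5-39 FREE]
Op 4: free(a) -> (freed a); heap: [0-39 FREE]
Op 5: b = malloc(10) -> b = 0; heap: [0-9 ALLOC][10-39 FREE]
Op 6: b = realloc(b, 13) -> b = 0; heap: [0-12 ALLOC][13-39 FREE]
Op 7: c = malloc(5) -> c = 13; heap: [0-12 ALLOC][13-17 ALLOC][18-39 FREE]
Op 8: free(b) -> (freed b); heap: [0-12 FREE][13-17 ALLOC][18-39 FREE]
Op 9: c = realloc(c, 7) -> c = 13; heap: [0-12 FREE][13-19 ALLOC][20-39 FREE]
Free blocks: [13 20] total_free=33 largest=20 -> 100*(33-20)/33 = 1300/33 ≈ 39.394 -> rounds to 39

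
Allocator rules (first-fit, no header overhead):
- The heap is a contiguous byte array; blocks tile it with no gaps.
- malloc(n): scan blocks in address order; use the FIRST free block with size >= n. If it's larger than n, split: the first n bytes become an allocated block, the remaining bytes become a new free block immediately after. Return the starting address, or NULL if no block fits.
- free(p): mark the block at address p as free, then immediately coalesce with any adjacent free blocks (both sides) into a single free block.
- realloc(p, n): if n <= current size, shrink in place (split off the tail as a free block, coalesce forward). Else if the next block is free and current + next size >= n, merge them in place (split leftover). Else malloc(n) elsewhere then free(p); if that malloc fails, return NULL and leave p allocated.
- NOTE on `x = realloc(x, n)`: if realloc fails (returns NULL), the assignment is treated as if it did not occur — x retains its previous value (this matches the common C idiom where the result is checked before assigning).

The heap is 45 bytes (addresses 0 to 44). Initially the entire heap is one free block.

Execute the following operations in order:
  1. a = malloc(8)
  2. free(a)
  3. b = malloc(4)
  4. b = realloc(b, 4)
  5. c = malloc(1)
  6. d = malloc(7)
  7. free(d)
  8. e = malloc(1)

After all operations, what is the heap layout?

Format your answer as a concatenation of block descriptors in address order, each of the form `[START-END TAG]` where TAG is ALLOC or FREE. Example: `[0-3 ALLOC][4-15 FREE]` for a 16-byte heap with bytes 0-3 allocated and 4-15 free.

Op 1: a = malloc(8) -> a = 0; heap: [0-7 ALLOC][8-44 FREE]
Op 2: free(a) -> (freed a); heap: [0-44 FREE]
Op 3: b = malloc(4) -> b = 0; heap: [0-3 ALLOC][4-44 FREE]
Op 4: b = realloc(b, 4) -> b = 0; heap: [0-3 ALLOC][4-44 FREE]
Op 5: c = malloc(1) -> c = 4; heap: [0-3 ALLOC][4-4 ALLOC][5-44 FREE]
Op 6: d = malloc(7) -> d = 5; heap: [0-3 ALLOC][4-4 ALLOC][5-11 ALLOC][12-44 FREE]
Op 7: free(d) -> (freed d); heap: [0-3 ALLOC][4-4 ALLOC][5-44 FREE]
Op 8: e = malloc(1) -> e = 5; heap: [0-3 ALLOC][4-4 ALLOC][5-5 ALLOC][6-44 FREE]

Answer: [0-3 ALLOC][4-4 ALLOC][5-5 ALLOC][6-44 FREE]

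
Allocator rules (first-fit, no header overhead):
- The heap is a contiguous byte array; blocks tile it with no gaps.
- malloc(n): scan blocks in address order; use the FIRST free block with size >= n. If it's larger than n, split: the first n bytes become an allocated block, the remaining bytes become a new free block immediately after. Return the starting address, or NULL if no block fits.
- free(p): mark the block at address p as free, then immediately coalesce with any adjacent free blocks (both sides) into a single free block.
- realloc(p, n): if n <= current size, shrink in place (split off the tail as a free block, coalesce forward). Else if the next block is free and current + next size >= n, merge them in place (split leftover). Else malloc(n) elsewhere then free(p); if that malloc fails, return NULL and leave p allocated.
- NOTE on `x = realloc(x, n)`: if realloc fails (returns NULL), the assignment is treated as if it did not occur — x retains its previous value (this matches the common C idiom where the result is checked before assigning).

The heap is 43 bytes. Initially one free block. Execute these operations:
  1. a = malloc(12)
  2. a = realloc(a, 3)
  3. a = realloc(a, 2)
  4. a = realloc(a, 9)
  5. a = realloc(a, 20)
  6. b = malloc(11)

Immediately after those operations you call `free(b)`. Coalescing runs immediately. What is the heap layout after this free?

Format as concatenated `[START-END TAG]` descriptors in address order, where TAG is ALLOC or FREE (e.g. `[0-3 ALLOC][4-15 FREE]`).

Answer: [0-19 ALLOC][20-42 FREE]

Derivation:
Op 1: a = malloc(12) -> a = 0; heap: [0-11 ALLOC][12-42 FREE]
Op 2: a = realloc(a, 3) -> a = 0; heap: [0-2 ALLOC][3-42 FREE]
Op 3: a = realloc(a, 2) -> a = 0; heap: [0-1 ALLOC][2-42 FREE]
Op 4: a = realloc(a, 9) -> a = 0; heap: [0-8 ALLOC][9-42 FREE]
Op 5: a = realloc(a, 20) -> a = 0; heap: [0-19 ALLOC][20-42 FREE]
Op 6: b = malloc(11) -> b = 20; heap: [0-19 ALLOC][20-30 ALLOC][31-42 FREE]
free(b): b = 20 -> block [20-30 ALLOC]; mark free, coalesce with adjacent free neighbors -> [0-19 ALLOC][20-42 FREE]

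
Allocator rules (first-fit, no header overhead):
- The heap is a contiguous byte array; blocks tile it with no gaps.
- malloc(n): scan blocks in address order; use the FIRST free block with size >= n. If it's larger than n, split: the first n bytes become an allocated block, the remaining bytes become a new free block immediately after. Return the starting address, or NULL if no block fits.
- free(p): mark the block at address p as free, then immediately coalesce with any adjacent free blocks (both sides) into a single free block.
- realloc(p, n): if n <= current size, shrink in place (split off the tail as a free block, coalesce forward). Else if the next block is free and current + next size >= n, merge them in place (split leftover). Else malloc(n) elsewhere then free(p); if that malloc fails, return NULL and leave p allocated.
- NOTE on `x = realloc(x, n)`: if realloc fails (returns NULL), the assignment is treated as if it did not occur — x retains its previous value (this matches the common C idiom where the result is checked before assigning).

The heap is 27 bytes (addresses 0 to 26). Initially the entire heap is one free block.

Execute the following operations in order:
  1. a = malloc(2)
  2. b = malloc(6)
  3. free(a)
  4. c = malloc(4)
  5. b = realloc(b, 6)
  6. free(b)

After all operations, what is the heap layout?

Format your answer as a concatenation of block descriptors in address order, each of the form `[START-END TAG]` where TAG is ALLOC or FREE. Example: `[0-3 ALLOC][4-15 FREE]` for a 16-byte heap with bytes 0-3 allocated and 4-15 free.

Op 1: a = malloc(2) -> a = 0; heap: [0-1 ALLOC][2-26 FREE]
Op 2: b = malloc(6) -> b = 2; heap: [0-1 ALLOC][2-7 ALLOC][8-26 FREE]
Op 3: free(a) -> (freed a); heap: [0-1 FREE][2-7 ALLOC][8-26 FREE]
Op 4: c = malloc(4) -> c = 8; heap: [0-1 FREE][2-7 ALLOC][8-11 ALLOC][12-26 FREE]
Op 5: b = realloc(b, 6) -> b = 2; heap: [0-1 FREE][2-7 ALLOC][8-11 ALLOC][12-26 FREE]
Op 6: free(b) -> (freed b); heap: [0-7 FREE][8-11 ALLOC][12-26 FREE]

Answer: [0-7 FREE][8-11 ALLOC][12-26 FREE]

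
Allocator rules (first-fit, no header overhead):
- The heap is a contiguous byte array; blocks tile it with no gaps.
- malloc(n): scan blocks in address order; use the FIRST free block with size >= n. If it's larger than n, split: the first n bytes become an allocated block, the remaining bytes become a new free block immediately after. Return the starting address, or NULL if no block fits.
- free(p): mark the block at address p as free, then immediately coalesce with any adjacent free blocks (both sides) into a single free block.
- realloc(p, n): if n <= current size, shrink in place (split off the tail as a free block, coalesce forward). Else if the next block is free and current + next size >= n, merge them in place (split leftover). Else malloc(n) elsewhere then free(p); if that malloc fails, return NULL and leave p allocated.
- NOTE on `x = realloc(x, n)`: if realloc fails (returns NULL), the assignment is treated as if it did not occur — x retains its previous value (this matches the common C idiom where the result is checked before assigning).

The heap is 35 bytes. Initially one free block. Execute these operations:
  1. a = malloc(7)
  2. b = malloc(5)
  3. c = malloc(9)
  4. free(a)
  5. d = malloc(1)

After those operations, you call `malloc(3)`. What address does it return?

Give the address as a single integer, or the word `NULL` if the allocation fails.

Op 1: a = malloc(7) -> a = 0; heap: [0-6 ALLOC][7-34 FREE]
Op 2: b = malloc(5) -> b = 7; heap: [0-6 ALLOC][7-11 ALLOC][12-34 FREE]
Op 3: c = malloc(9) -> c = 12; heap: [0-6 ALLOC][7-11 ALLOC][12-20 ALLOC][21-34 FREE]
Op 4: free(a) -> (freed a); heap: [0-6 FREE][7-11 ALLOC][12-20 ALLOC][21-34 FREE]
Op 5: d = malloc(1) -> d = 0; heap: [0-0 ALLOC][1-6 FREE][7-11 ALLOC][12-20 ALLOC][21-34 FREE]
malloc(3): first-fit scan over [0-0 ALLOC][1-6 FREE][7-11 ALLOC][12-20 ALLOC][21-34 FREE] -> 1

Answer: 1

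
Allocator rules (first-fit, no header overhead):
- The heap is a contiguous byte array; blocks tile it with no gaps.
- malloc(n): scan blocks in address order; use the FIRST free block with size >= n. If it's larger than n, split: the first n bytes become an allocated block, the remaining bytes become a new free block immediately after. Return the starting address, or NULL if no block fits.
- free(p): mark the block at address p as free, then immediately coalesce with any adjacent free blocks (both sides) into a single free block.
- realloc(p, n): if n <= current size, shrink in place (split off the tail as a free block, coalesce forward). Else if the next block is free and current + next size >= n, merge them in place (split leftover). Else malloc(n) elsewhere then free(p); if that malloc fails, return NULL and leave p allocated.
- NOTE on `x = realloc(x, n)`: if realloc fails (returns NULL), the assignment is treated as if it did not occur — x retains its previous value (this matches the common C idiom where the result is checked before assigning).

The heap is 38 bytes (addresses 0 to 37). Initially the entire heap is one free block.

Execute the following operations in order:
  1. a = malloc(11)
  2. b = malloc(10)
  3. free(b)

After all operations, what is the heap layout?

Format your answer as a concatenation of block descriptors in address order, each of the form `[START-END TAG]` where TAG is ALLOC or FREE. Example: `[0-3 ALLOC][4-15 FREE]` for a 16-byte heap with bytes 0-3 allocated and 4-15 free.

Op 1: a = malloc(11) -> a = 0; heap: [0-10 ALLOC][11-37 FREE]
Op 2: b = malloc(10) -> b = 11; heap: [0-10 ALLOC][11-20 ALLOC][21-37 FREE]
Op 3: free(b) -> (freed b); heap: [0-10 ALLOC][11-37 FREE]

Answer: [0-10 ALLOC][11-37 FREE]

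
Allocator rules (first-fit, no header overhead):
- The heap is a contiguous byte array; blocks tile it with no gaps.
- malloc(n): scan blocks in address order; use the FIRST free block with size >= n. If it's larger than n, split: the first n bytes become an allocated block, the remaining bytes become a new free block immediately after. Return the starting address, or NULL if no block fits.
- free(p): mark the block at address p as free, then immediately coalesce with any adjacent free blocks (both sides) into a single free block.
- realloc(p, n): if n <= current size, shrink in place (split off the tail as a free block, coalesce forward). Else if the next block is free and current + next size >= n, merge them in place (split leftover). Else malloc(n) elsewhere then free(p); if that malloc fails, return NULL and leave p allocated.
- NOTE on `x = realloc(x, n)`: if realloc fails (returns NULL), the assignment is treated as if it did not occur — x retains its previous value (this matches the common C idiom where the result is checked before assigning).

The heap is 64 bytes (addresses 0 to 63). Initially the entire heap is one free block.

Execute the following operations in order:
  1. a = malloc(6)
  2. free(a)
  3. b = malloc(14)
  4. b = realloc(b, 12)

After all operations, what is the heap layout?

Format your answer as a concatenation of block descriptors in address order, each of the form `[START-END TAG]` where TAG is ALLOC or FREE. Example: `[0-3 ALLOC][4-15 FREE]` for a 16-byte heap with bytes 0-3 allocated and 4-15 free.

Answer: [0-11 ALLOC][12-63 FREE]

Derivation:
Op 1: a = malloc(6) -> a = 0; heap: [0-5 ALLOC][6-63 FREE]
Op 2: free(a) -> (freed a); heap: [0-63 FREE]
Op 3: b = malloc(14) -> b = 0; heap: [0-13 ALLOC][14-63 FREE]
Op 4: b = realloc(b, 12) -> b = 0; heap: [0-11 ALLOC][12-63 FREE]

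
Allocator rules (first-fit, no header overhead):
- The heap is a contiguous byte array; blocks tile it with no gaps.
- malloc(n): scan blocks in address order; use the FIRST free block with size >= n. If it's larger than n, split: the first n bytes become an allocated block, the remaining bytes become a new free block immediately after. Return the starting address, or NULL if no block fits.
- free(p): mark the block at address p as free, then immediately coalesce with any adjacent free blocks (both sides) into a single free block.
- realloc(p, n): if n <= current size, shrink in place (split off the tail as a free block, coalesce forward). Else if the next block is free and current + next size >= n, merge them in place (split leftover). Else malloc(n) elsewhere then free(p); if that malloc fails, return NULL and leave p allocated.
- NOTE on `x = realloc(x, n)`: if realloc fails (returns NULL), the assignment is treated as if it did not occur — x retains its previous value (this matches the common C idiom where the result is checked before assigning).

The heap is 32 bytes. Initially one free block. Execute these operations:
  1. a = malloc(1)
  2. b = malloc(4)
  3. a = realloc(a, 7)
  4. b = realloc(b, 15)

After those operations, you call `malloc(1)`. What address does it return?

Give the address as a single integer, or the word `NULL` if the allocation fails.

Op 1: a = malloc(1) -> a = 0; heap: [0-0 ALLOC][1-31 FREE]
Op 2: b = malloc(4) -> b = 1; heap: [0-0 ALLOC][1-4 ALLOC][5-31 FREE]
Op 3: a = realloc(a, 7) -> a = 5; heap: [0-0 FREE][1-4 ALLOC][5-11 ALLOC][12-31 FREE]
Op 4: b = realloc(b, 15) -> b = 12; heap: [0-4 FREE][5-11 ALLOC][12-26 ALLOC][27-31 FREE]
malloc(1): first-fit scan over [0-4 FREE][5-11 ALLOC][12-26 ALLOC][27-31 FREE] -> 0

Answer: 0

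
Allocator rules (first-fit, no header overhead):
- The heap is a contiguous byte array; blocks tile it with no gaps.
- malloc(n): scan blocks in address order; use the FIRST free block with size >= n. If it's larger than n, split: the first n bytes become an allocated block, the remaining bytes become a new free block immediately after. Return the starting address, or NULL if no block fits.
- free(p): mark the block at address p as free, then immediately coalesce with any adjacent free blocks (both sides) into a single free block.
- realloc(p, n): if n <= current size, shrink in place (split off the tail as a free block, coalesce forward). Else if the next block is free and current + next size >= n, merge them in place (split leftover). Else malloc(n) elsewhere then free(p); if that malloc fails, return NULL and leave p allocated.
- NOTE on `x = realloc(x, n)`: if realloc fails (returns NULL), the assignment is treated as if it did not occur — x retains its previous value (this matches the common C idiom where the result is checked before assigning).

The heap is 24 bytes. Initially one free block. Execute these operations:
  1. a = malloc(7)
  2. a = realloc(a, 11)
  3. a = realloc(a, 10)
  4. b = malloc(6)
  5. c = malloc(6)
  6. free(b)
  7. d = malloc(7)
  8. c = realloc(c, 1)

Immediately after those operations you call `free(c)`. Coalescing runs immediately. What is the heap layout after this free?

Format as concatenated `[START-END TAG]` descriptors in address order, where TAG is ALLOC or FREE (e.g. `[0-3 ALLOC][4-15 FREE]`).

Answer: [0-9 ALLOC][10-23 FREE]

Derivation:
Op 1: a = malloc(7) -> a = 0; heap: [0-6 ALLOC][7-23 FREE]
Op 2: a = realloc(a, 11) -> a = 0; heap: [0-10 ALLOC][11-23 FREE]
Op 3: a = realloc(a, 10) -> a = 0; heap: [0-9 ALLOC][10-23 FREE]
Op 4: b = malloc(6) -> b = 10; heap: [0-9 ALLOC][10-15 ALLOC][16-23 FREE]
Op 5: c = malloc(6) -> c = 16; heap: [0-9 ALLOC][10-15 ALLOC][16-21 ALLOC][22-23 FREE]
Op 6: free(b) -> (freed b); heap: [0-9 ALLOC][10-15 FREE][16-21 ALLOC][22-23 FREE]
Op 7: d = malloc(7) -> d = NULL; heap: [0-9 ALLOC][10-15 FREE][16-21 ALLOC][22-23 FREE]
Op 8: c = realloc(c, 1) -> c = 16; heap: [0-9 ALLOC][10-15 FREE][16-16 ALLOC][17-23 FREE]
free(c): c = 16 -> block [16-16 ALLOC]; mark free, coalesce with adjacent free neighbors -> [0-9 ALLOC][10-23 FREE]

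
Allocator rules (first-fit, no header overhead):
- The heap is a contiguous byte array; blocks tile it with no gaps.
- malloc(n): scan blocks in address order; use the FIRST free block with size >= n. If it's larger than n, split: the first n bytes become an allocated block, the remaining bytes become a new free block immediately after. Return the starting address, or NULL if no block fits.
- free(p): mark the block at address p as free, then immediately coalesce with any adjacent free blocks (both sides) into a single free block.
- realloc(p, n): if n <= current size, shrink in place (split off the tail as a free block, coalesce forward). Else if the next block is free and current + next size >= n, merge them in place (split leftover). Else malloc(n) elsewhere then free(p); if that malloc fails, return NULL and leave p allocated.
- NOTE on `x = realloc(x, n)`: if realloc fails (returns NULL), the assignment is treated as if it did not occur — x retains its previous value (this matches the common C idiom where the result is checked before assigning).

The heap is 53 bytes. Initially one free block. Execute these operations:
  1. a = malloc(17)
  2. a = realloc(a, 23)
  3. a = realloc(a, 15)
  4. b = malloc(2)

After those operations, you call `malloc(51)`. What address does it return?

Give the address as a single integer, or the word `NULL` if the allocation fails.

Op 1: a = malloc(17) -> a = 0; heap: [0-16 ALLOC][17-52 FREE]
Op 2: a = realloc(a, 23) -> a = 0; heap: [0-22 ALLOC][23-52 FREE]
Op 3: a = realloc(a, 15) -> a = 0; heap: [0-14 ALLOC][15-52 FREE]
Op 4: b = malloc(2) -> b = 15; heap: [0-14 ALLOC][15-16 ALLOC][17-52 FREE]
malloc(51): first-fit scan over [0-14 ALLOC][15-16 ALLOC][17-52 FREE] -> NULL

Answer: NULL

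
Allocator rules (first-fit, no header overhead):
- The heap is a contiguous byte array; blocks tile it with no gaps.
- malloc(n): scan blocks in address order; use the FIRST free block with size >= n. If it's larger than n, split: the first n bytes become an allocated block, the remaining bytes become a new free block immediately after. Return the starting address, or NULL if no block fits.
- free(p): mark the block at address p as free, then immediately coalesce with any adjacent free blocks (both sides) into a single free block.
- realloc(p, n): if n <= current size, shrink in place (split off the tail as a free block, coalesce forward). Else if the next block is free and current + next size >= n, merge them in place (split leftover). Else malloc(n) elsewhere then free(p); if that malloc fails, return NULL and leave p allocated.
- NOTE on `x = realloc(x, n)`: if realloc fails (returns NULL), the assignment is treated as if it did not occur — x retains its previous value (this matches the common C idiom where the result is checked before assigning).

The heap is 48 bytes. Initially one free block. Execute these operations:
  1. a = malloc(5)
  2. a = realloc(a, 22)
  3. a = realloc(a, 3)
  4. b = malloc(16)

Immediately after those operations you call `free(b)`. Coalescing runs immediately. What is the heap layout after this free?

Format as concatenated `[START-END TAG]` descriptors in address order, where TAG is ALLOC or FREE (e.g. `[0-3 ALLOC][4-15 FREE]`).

Answer: [0-2 ALLOC][3-47 FREE]

Derivation:
Op 1: a = malloc(5) -> a = 0; heap: [0-4 ALLOC][5-47 FREE]
Op 2: a = realloc(a, 22) -> a = 0; heap: [0-21 ALLOC][22-47 FREE]
Op 3: a = realloc(a, 3) -> a = 0; heap: [0-2 ALLOC][3-47 FREE]
Op 4: b = malloc(16) -> b = 3; heap: [0-2 ALLOC][3-18 ALLOC][19-47 FREE]
free(b): b = 3 -> block [3-18 ALLOC]; mark free, coalesce with adjacent free neighbors -> [0-2 ALLOC][3-47 FREE]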